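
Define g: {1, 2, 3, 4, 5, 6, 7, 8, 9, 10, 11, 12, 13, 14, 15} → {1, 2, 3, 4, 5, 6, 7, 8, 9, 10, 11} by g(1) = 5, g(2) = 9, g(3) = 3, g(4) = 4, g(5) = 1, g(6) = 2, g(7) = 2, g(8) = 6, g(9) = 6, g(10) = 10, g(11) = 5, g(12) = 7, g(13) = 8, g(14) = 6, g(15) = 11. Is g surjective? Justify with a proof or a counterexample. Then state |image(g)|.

11

Every element of the codomain has a preimage: 1 = g(5), 2 = g(6), 3 = g(3), 4 = g(4), 5 = g(1), 6 = g(8), 7 = g(12), 8 = g(13), 9 = g(2), 10 = g(10), 11 = g(15).
So g is surjective.
The image of g is {1, 2, 3, 4, 5, 6, 7, 8, 9, 10, 11}, which has 11 elements.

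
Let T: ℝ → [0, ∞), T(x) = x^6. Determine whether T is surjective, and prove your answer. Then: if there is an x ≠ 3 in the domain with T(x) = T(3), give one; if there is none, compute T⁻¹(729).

For any y ∈ [0, ∞), x = y^{1/6} ∈ ℝ satisfies x^6 = y, so T is surjective.
For the follow-up, such an x exists: taking x = −3 ∈ ℝ gives T(−3) = 729 = T(3) with −3 ≠ 3.

-3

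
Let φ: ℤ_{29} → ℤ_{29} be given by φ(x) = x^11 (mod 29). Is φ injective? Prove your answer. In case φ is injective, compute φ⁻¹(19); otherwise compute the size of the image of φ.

Since 29 is prime, the nonzero elements of ℤ_{29} form a cyclic group of order 28.
As gcd(11, 28) = 1, raising to the 11th power is a bijection on this group: if x_1^11 ≡ x_2^11 then (x_1x_2^{−1})^11 = 1, and the only element of order dividing gcd(11, 28) = 1 is 1, so x_1 = x_2.
With φ(0) = 0 this makes φ injective on all of ℤ_{29}, hence bijective (finite equal-size domain and codomain). In particular φ is injective.
Since φ is injective, we find the preimage of 19. The inverse of x ↦ x^11 on (ℤ_{29})^× is x ↦ x^23, because 11·23 = 253 = 9·28 + 1 ≡ 1 (mod 28) and x^{28} = 1 for x ≠ 0 (Fermat). So φ⁻¹(19) = 19^23 mod 29.
Repeated squaring mod 29: 19^1 ≡ 19, 19^2 ≡ 19² = 361 ≡ 13, 19^4 ≡ 13² = 169 ≡ 24, 19^8 ≡ 24² = 576 ≡ 25, 19^16 ≡ 25² = 625 ≡ 16. Since 23 = 16 + 4 + 2 + 1, 19^23 ≡ 16·24·13·19: 16·24 = 384 ≡ 7, then 7·13 = 91 ≡ 4, then 4·19 = 76 ≡ 18. So 19^23 ≡ 18 (mod 29).
Hence φ⁻¹(19) = 18.

18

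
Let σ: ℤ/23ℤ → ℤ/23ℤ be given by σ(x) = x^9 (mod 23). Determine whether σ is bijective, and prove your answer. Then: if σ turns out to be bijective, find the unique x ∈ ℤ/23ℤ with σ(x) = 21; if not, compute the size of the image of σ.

14

Since 23 is prime, the nonzero elements of ℤ/23ℤ form a cyclic group of order 22.
As gcd(9, 22) = 1, raising to the 9th power is a bijection on this group: if a^9 ≡ b^9 then (ab^{−1})^9 = 1, and the only element of order dividing gcd(9, 22) = 1 is 1, so a = b.
With σ(0) = 0 this makes σ injective on all of ℤ/23ℤ, hence bijective (finite equal-size domain and codomain). In particular σ is bijective.
Since σ is bijective, we find the preimage of 21. The inverse of x ↦ x^9 on (ℤ/23ℤ)^× is x ↦ x^5, because 9·5 = 45 = 2·22 + 1 ≡ 1 (mod 22) and x^{22} = 1 for x ≠ 0 (Fermat). So σ⁻¹(21) = 21^5 mod 23.
Repeated squaring mod 23: 21^1 ≡ 21, 21^2 ≡ 21² = 441 ≡ 4, 21^4 ≡ 4² = 16. Since 5 = 4 + 1, 21^5 ≡ 16·21: 16·21 = 336 ≡ 14. So 21^5 ≡ 14 (mod 23).
Hence σ⁻¹(21) = 14.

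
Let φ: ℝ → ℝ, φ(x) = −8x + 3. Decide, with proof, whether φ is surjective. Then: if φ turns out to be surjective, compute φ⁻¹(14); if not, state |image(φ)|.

For any y ∈ ℝ, x = (y − 3)/(−8) satisfies φ(x) = y.
Hence φ is surjective.
Since φ is surjective, we compute φ⁻¹(14) = (14 − 3)/(−8) = −11/8.

-11/8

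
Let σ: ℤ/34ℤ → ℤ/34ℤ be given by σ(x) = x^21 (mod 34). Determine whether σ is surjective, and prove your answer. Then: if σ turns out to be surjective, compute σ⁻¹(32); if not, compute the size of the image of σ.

Computing x^21 mod 34 for each x (by repeated squaring, reducing mod 34 at every step), the values σ(0), σ(1), …, σ(33) are: 0, 1, 32, 5, 4, 31, 24, 11, 26, 25, 6, 27, 20, 13, 12, 19, 16, 17, 18, 15, 22, 21, 14, 7, 28, 9, 8, 23, 10, 3, 30, 29, 2, 33.
Every element of ℤ/34ℤ appears exactly once in this list, so σ is a bijection, and in particular surjective.
Since σ is surjective, we read off the preimage of 32 from the same table: σ(2) = 32, so σ⁻¹(32) = 2.

2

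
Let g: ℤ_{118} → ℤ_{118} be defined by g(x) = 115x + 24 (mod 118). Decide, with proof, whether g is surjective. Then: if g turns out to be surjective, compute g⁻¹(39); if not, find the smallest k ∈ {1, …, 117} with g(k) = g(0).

113

Recall that surjectivity means every element of the codomain has a preimage under g.
Since gcd(115, 118) = 1, 115 is invertible modulo 118. Euclid's algorithm: 118 = 1·115 + 3, 115 = 38·3 + 1; back-substituting gives 1 = 39·115 − 38·118, so 115⁻¹ ≡ 39 (mod 118).
For any y ∈ ℤ_{118}, x = 39(y − 24) mod 118 satisfies g(x) = 115·39(y − 24) + 24 ≡ y (since 115·39 ≡ 1 mod 118). So every y has a preimage.
Thus g is surjective.
Since g is surjective, we find g⁻¹(39): we need 115x ≡ 39 − 24 ≡ 15 (mod 118). Using 115⁻¹ = 39: x ≡ 39·15 = 585 = 4·118 + 113, so x = 113.
Check: g(113) = 115·113 + 24 = 13019 = 110·118 + 39 ≡ 39 (mod 118).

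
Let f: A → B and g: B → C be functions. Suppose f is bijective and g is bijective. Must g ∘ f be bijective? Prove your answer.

bijective

Injectivity: if g(f(s)) = g(f(t)) then f(s) = f(t) (g injective) so s = t (f injective).
Surjectivity: for c ∈ C pick b with g(b) = c, then a with f(a) = b; then (g ∘ f)(a) = c.
So g ∘ f is bijective.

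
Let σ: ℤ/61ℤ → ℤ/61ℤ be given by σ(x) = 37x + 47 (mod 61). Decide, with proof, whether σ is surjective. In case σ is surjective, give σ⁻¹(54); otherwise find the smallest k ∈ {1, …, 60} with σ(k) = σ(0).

Recall: surjectivity means every element of the codomain has a preimage under σ.
Since gcd(37, 61) = 1, 37 is invertible modulo 61. Euclid's algorithm: 61 = 1·37 + 24, 37 = 1·24 + 13, 24 = 1·13 + 11, 13 = 1·11 + 2, 11 = 5·2 + 1; back-substituting gives 1 = 33·37 − 20·61, so 37⁻¹ ≡ 33 (mod 61).
Then y ↦ 33(y − 47) is a two-sided inverse to σ, so every y ∈ ℤ/61ℤ has a preimage.
So σ is surjective.
Since σ is surjective, we compute σ⁻¹(54): solve 37x + 47 ≡ 54 (mod 61), i.e. 37x ≡ 7 (mod 61).
Multiplying by 37⁻¹ = 33 gives x ≡ 33·7 = 231 = 3·61 + 48 ≡ 48 (mod 61).
Check: σ(48) = 37·48 + 47 = 1823 = 29·61 + 54 ≡ 54 (mod 61).

48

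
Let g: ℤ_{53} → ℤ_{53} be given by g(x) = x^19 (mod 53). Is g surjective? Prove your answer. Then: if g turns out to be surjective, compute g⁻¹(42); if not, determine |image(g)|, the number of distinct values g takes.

46

Since 53 is prime, the nonzero elements of ℤ_{53} form a cyclic group of order 52.
As gcd(19, 52) = 1, raising to the 19th power is a bijection on this group: if x_1^19 ≡ x_2^19 then (x_1x_2^{−1})^19 = 1, and the only element of order dividing gcd(19, 52) = 1 is 1, so x_1 = x_2.
With g(0) = 0 this makes g injective on all of ℤ_{53}, hence bijective (finite equal-size domain and codomain). In particular g is surjective.
Since g is surjective, we find the preimage of 42. The inverse of x ↦ x^19 on (ℤ_{53})^× is x ↦ x^11, because 19·11 = 209 = 4·52 + 1 ≡ 1 (mod 52) and x^{52} = 1 for x ≠ 0 (Fermat). So g⁻¹(42) = 42^11 mod 53.
Repeated squaring mod 53: 42^1 ≡ 42, 42^2 ≡ 42² = 1764 ≡ 15, 42^4 ≡ 15² = 225 ≡ 13, 42^8 ≡ 13² = 169 ≡ 10. Since 11 = 8 + 2 + 1, 42^11 ≡ 10·15·42: 10·15 = 150 ≡ 44, then 44·42 = 1848 ≡ 46. So 42^11 ≡ 46 (mod 53).
Hence g⁻¹(42) = 46.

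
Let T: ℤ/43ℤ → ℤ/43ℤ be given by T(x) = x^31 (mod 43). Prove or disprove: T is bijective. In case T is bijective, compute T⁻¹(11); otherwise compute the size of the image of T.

Since 43 is prime, the nonzero elements of ℤ/43ℤ form a cyclic group of order 42.
As gcd(31, 42) = 1, raising to the 31st power is a bijection on this group: if a^31 ≡ b^31 then (ab^{−1})^31 = 1, and the only element of order dividing gcd(31, 42) = 1 is 1, so a = b.
With T(0) = 0 this makes T injective on all of ℤ/43ℤ, hence bijective (finite equal-size domain and codomain). In particular T is bijective.
Since T is bijective, we find the preimage of 11. The inverse of x ↦ x^31 on (ℤ/43ℤ)^× is x ↦ x^19, because 31·19 = 589 = 14·42 + 1 ≡ 1 (mod 42) and x^{42} = 1 for x ≠ 0 (Fermat). So T⁻¹(11) = 11^19 mod 43.
Repeated squaring mod 43: 11^1 ≡ 11, 11^2 ≡ 11² = 121 ≡ 35, 11^4 ≡ 35² = 1225 ≡ 21, 11^8 ≡ 21² = 441 ≡ 11, 11^16 ≡ 11² = 121 ≡ 35. Since 19 = 16 + 2 + 1, 11^19 ≡ 35·35·11: 35·35 = 1225 ≡ 21, then 21·11 = 231 ≡ 16. So 11^19 ≡ 16 (mod 43).
Hence T⁻¹(11) = 16.

16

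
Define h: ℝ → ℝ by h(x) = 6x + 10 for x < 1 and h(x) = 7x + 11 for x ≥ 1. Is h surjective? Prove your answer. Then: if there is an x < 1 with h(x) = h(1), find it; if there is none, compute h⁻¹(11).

1/6

Both pieces are strictly increasing (slopes 6 and 7), so each is injective on its own interval.
The left piece maps (−∞, 1) onto (−∞, 16); the right piece maps [1, ∞) onto [18, ∞).
The union (−∞, 16) ∪ [18, ∞) omits the interval between 16 and 18; in particular 16 has no preimage. So h is not surjective.
Because the two images are disjoint, no x < 1 has h(x) = h(1), so we compute h⁻¹(11): 11 lies in (−∞, 16), so solve 6x + 10 = 11: x = (11 − 10)/6 = 1/6.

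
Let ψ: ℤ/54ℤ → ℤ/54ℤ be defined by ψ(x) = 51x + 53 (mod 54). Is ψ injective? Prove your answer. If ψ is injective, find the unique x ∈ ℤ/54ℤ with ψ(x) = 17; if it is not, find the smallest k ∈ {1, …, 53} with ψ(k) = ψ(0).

We have gcd(51, 54) = 3 > 1. Taking x_1 = 0 and x_2 = 18: ψ(0) = 53 and ψ(18) = 51·18 + 53 = 971 ≡ 53 (mod 54).
So ψ(0) = ψ(18) while 0 ≠ 18, so ψ is not injective.
Since ψ is not injective, we find the least positive k with ψ(k) = ψ(0): this means 51k ≡ 0 (mod 54), i.e. 54 ∣ 51k. Since gcd(51, 54) = 3, dividing through by 3 this holds exactly when 18 ∣ 17k, and as gcd(17, 18) = 1, exactly when 18 ∣ k.
The smallest positive such k is 18.

18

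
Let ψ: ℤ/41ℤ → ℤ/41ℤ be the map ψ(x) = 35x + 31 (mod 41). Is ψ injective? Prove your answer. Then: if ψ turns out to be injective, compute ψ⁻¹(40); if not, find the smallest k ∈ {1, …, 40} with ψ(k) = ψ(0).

19

Recall: ψ is injective when ψ(x_1) = ψ(x_2) forces x_1 = x_2.
If ψ(x_1) = ψ(x_2), then 35x_1 ≡ 35x_2 (mod 41). Because gcd(35, 41) = 1, we may cancel 35 to get x_1 ≡ x_2 (mod 41).
Therefore ψ is injective.
We now compute 35⁻¹ mod 41 explicitly. Euclid's algorithm: 41 = 1·35 + 6, 35 = 5·6 + 5, 6 = 1·5 + 1; back-substituting gives 1 = 34·35 − 29·41, so 35⁻¹ ≡ 34 (mod 41).
Since ψ is injective, we compute ψ⁻¹(40): solve 35x + 31 ≡ 40 (mod 41), i.e. 35x ≡ 9 (mod 41).
Multiplying by 35⁻¹ = 34 gives x ≡ 34·9 = 306 = 7·41 + 19 ≡ 19 (mod 41).
Check: ψ(19) = 35·19 + 31 = 696 = 16·41 + 40 ≡ 40 (mod 41).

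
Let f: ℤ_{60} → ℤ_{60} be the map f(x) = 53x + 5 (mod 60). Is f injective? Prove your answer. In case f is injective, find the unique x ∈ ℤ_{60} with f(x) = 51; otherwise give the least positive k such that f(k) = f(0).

If f(x_1) = f(x_2), then 53x_1 ≡ 53x_2 (mod 60). Because gcd(53, 60) = 1, we may cancel 53 to get x_1 ≡ x_2 (mod 60).
Hence f is injective.
We now compute 53⁻¹ mod 60 explicitly. Euclid's algorithm: 60 = 1·53 + 7, 53 = 7·7 + 4, 7 = 1·4 + 3, 4 = 1·3 + 1; back-substituting gives 1 = 17·53 − 15·60, so 53⁻¹ ≡ 17 (mod 60).
Since f is injective, we compute f⁻¹(51): solve 53x + 5 ≡ 51 (mod 60), i.e. 53x ≡ 46 (mod 60).
Multiplying by 53⁻¹ = 17 gives x ≡ 17·46 = 782 = 13·60 + 2 ≡ 2 (mod 60).
Check: f(2) = 53·2 + 5 = 111 = 1·60 + 51 ≡ 51 (mod 60).

2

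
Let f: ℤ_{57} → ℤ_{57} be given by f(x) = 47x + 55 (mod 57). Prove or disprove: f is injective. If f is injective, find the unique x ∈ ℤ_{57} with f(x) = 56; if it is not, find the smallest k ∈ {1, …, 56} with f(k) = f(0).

Suppose f(u) = f(v) in ℤ_{57}. Then 47u + 55 ≡ 47v + 55 (mod 57), thus 47(u − v) ≡ 0 (mod 57).
Since gcd(47, 57) = 1, 47 is invertible modulo 57, hence u − v ≡ 0 (mod 57), i.e. u = v.
So f is injective.
We now compute 47⁻¹ mod 57 explicitly. Euclid's algorithm: 57 = 1·47 + 10, 47 = 4·10 + 7, 10 = 1·7 + 3, 7 = 2·3 + 1; back-substituting gives 1 = 17·47 − 14·57, so 47⁻¹ ≡ 17 (mod 57).
Since f is injective, we find f⁻¹(56): we need 47x ≡ 56 − 55 ≡ 1 (mod 57). Using 47⁻¹ = 17: x ≡ 17·1 = 17, so x = 17.
Check: f(17) = 47·17 + 55 = 854 = 14·57 + 56 ≡ 56 (mod 57).

17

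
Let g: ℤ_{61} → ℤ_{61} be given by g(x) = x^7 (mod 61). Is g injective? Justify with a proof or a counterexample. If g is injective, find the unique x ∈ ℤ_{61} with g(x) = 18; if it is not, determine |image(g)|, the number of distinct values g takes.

Since 61 is prime, the nonzero elements of ℤ_{61} form a cyclic group of order 60.
As gcd(7, 60) = 1, raising to the 7th power is a bijection on this group: if s^7 ≡ t^7 then (st^{−1})^7 = 1, and the only element of order dividing gcd(7, 60) = 1 is 1, so s = t.
With g(0) = 0 this makes g injective on all of ℤ_{61}, hence bijective (finite equal-size domain and codomain). In particular g is injective.
Since g is injective, we find the preimage of 18. The inverse of x ↦ x^7 on (ℤ_{61})^× is x ↦ x^43, because 7·43 = 301 = 5·60 + 1 ≡ 1 (mod 60) and x^{60} = 1 for x ≠ 0 (Fermat). So g⁻¹(18) = 18^43 mod 61.
Repeated squaring mod 61: 18^1 ≡ 18, 18^2 ≡ 18² = 324 ≡ 19, 18^4 ≡ 19² = 361 ≡ 56, 18^8 ≡ 56² = 3136 ≡ 25, 18^16 ≡ 25² = 625 ≡ 15, 18^32 ≡ 15² = 225 ≡ 42. Since 43 = 32 + 8 + 2 + 1, 18^43 ≡ 42·25·19·18: 42·25 = 1050 ≡ 13, then 13·19 = 247 ≡ 3, then 3·18 = 54. So 18^43 ≡ 54 (mod 61).
Hence g⁻¹(18) = 54.

54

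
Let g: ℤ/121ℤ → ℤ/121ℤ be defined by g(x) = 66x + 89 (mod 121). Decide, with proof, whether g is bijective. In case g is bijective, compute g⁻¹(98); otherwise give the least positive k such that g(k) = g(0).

11

We have gcd(66, 121) = 11 > 1. Taking s = 0 and t = 11: g(0) = 89 and g(11) = 66·11 + 89 = 815 ≡ 89 (mod 121).
So g(0) = g(11) while 0 ≠ 11, therefore g is not injective, hence not bijective.
Since g is not bijective, we find the least positive k with g(k) = g(0): this means 66k ≡ 0 (mod 121), i.e. 121 ∣ 66k. Since gcd(66, 121) = 11, dividing through by 11 this holds exactly when 11 ∣ 6k, and as gcd(6, 11) = 1, exactly when 11 ∣ k.
The smallest positive such k is 11.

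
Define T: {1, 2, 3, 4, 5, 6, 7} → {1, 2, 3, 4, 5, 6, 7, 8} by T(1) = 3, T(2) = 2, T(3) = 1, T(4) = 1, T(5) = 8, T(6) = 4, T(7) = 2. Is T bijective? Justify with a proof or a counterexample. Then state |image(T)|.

T(3) = 1 = T(4) with 3 ≠ 4, so T is not injective, hence not bijective.
The image of T is {1, 2, 3, 4, 8}, which has 5 elements.

5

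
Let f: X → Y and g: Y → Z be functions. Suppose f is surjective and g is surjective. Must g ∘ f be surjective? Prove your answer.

surjective

Let c ∈ Z. Since g is surjective, there is b ∈ Y with g(b) = c. Since f is surjective, there is a ∈ X with f(a) = b.
Then (g ∘ f)(a) = g(b) = c. So g ∘ f is surjective.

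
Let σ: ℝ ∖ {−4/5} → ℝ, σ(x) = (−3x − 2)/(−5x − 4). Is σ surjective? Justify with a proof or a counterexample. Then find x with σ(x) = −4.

If σ(x) = 3/5, cross-multiplying gives −5(−3x − 2) = −3(−5x − 4), which simplifies to 10 = 12 — false.  So 3/5 has no preimage and σ is not surjective.
Solving σ(x) = −4: cross-multiplying gives −3x − 2 = −4(−5x − 4), which rearranges to −23x = 18, so x = −18/23.

-18/23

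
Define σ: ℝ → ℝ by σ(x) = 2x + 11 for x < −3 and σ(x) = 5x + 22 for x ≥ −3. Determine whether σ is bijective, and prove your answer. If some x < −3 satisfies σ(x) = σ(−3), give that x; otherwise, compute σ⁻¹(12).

-2

Both pieces are strictly increasing (slopes 2 and 5), so each is injective on its own interval.
The left piece maps (−∞, −3) onto (−∞, 5); the right piece maps [−3, ∞) onto [7, ∞).
The images leave a gap (5 has no preimage), so σ is not surjective, hence not bijective.
Because the two images are disjoint, no x < −3 has σ(x) = σ(−3), so we compute σ⁻¹(12): 12 lies in [7, ∞), so solve 5x + 22 = 12: x = (12 − 22)/5 = −2.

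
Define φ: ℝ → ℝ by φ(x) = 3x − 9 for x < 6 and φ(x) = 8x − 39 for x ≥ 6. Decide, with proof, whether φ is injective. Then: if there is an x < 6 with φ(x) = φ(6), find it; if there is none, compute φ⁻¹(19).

29/4

Both pieces are strictly increasing (slopes 3 and 8), so each is injective on its own interval.
The left piece maps (−∞, 6) onto (−∞, 9); the right piece maps [6, ∞) onto [9, ∞).
These images are disjoint, so no value is attained by both pieces. So φ is injective.
Because the two images are disjoint, no x < 6 has φ(x) = φ(6), so we compute φ⁻¹(19): 19 lies in [9, ∞), so solve 8x − 39 = 19: x = (19 + 39)/8 = 29/4.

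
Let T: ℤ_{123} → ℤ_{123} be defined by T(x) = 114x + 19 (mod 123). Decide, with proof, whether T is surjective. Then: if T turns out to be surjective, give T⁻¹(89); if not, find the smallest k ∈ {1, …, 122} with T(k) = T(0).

41

Recall: T is surjective if every y in the codomain equals T(x) for some x in the domain.
Since gcd(114, 123) = 3, we have 114x ≡ 0 (mod 3) for all x, so T(x) ≡ 1 (mod 3).
But 0 ≢ 1 (mod 3), so 0 ∈ ℤ_{123} has no preimage. Hence T is not surjective.
Since T is not surjective, we find the least positive k with T(k) = T(0): this means 114k ≡ 0 (mod 123), i.e. 123 ∣ 114k. Since gcd(114, 123) = 3, dividing through by 3 this holds exactly when 41 ∣ 38k, and as gcd(38, 41) = 1, exactly when 41 ∣ k.
The smallest positive such k is 41.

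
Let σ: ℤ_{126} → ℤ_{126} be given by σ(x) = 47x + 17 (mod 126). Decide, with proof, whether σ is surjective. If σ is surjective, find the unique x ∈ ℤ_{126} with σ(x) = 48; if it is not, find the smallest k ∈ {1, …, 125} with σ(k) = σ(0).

65

Since gcd(47, 126) = 1, 47 is invertible modulo 126. Euclid's algorithm: 126 = 2·47 + 32, 47 = 1·32 + 15, 32 = 2·15 + 2, 15 = 7·2 + 1; back-substituting gives 1 = 59·47 − 22·126, so 47⁻¹ ≡ 59 (mod 126).
Then y ↦ 59(y − 17) is a two-sided inverse to σ, so every y ∈ ℤ_{126} has a preimage.
So σ is surjective.
Since σ is surjective, we compute σ⁻¹(48): solve 47x + 17 ≡ 48 (mod 126), i.e. 47x ≡ 31 (mod 126).
Multiplying by 47⁻¹ = 59 gives x ≡ 59·31 = 1829 = 14·126 + 65 ≡ 65 (mod 126).
Check: σ(65) = 47·65 + 17 = 3072 = 24·126 + 48 ≡ 48 (mod 126).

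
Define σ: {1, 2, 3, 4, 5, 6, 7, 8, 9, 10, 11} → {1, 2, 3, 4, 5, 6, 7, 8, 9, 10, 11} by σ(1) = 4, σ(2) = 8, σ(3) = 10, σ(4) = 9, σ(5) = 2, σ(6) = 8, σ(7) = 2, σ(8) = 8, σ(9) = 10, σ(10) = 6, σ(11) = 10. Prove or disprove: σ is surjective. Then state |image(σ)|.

6

No element maps to 1, so σ is not surjective.
The image of σ is {2, 4, 6, 8, 9, 10}, which has 6 elements.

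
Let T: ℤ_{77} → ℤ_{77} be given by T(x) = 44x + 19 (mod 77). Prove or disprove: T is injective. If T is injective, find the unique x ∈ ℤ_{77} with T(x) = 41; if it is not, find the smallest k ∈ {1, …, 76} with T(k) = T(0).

7

We have gcd(44, 77) = 11 > 1. Taking u = 0 and v = 7: T(0) = 19 and T(7) = 44·7 + 19 = 327 ≡ 19 (mod 77).
So T(0) = T(7) while 0 ≠ 7, therefore T is not injective.
Since T is not injective, we find the least positive k with T(k) = T(0): this means 44k ≡ 0 (mod 77), i.e. 77 ∣ 44k. Since gcd(44, 77) = 11, dividing through by 11 this holds exactly when 7 ∣ 4k, and as gcd(4, 7) = 1, exactly when 7 ∣ k.
The smallest positive such k is 7.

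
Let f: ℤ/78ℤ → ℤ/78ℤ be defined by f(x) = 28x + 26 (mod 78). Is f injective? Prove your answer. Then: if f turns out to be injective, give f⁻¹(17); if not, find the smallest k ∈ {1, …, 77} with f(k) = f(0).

We have gcd(28, 78) = 2 > 1. Taking x_1 = 0 and x_2 = 39: f(0) = 26 and f(39) = 28·39 + 26 = 1118 ≡ 26 (mod 78).
So f(0) = f(39) while 0 ≠ 39, thus f is not injective.
Since f is not injective, we find the least positive k with f(k) = f(0): this means 28k ≡ 0 (mod 78), i.e. 78 ∣ 28k. Since gcd(28, 78) = 2, dividing through by 2 this holds exactly when 39 ∣ 14k, and as gcd(14, 39) = 1, exactly when 39 ∣ k.
The smallest positive such k is 39.

39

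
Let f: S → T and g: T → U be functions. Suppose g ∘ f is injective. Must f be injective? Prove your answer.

injective

Suppose f(x_1) = f(x_2). Applying g: (g ∘ f)(x_1) = (g ∘ f)(x_2). Since g ∘ f is injective, x_1 = x_2. Therefore f is injective.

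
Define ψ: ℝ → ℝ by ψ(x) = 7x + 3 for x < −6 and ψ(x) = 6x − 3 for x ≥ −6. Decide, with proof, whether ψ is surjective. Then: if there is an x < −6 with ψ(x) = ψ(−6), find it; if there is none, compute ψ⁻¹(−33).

Both pieces are strictly increasing (slopes 7 and 6), so each is injective on its own interval.
The left piece maps (−∞, −6) onto (−∞, −39); the right piece maps [−6, ∞) onto [−39, ∞).
These images together cover ℝ, so ψ is surjective.
Because the two images are disjoint, no x < −6 has ψ(x) = ψ(−6), so we compute ψ⁻¹(−33): −33 lies in [−39, ∞), so solve 6x − 3 = −33: x = (−33 + 3)/6 = −5.

-5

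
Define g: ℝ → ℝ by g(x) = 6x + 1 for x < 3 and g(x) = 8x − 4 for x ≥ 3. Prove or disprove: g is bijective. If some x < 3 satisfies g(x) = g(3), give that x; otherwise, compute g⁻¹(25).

29/8

Both pieces are strictly increasing (slopes 6 and 8), so each is injective on its own interval.
The left piece maps (−∞, 3) onto (−∞, 19); the right piece maps [3, ∞) onto [20, ∞).
The images leave a gap (19 has no preimage), so g is not surjective, hence not bijective.
Because the two images are disjoint, no x < 3 has g(x) = g(3), so we compute g⁻¹(25): 25 lies in [20, ∞), so solve 8x − 4 = 25: x = (25 + 4)/8 = 29/8.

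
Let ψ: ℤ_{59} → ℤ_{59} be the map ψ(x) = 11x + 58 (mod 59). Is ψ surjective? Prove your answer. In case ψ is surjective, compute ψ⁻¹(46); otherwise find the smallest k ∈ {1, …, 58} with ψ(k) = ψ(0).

15

Recall that ψ is surjective if every y in the codomain equals ψ(x) for some x in the domain.
Since gcd(11, 59) = 1, 11 is invertible modulo 59. Euclid's algorithm: 59 = 5·11 + 4, 11 = 2·4 + 3, 4 = 1·3 + 1; back-substituting gives 1 = 43·11 − 8·59, so 11⁻¹ ≡ 43 (mod 59).
For any y ∈ ℤ_{59}, x = 43(y − 58) mod 59 satisfies ψ(x) = 11·43(y − 58) + 58 ≡ y (since 11·43 ≡ 1 mod 59). So every y has a preimage.
Hence ψ is surjective.
Since ψ is surjective, we compute ψ⁻¹(46): solve 11x + 58 ≡ 46 (mod 59), i.e. 11x ≡ 47 (mod 59).
Multiplying by 11⁻¹ = 43 gives x ≡ 43·47 = 2021 = 34·59 + 15 ≡ 15 (mod 59).
Check: ψ(15) = 11·15 + 58 = 223 = 3·59 + 46 ≡ 46 (mod 59).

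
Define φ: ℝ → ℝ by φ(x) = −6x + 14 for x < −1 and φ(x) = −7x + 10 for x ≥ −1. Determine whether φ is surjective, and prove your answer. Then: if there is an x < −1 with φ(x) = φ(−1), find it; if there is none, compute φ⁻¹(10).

0

Both pieces are strictly decreasing (slopes −6 and −7), so each is injective on its own interval.
The left piece maps (−∞, −1) onto (20, ∞); the right piece maps [−1, ∞) onto (−∞, 17].
The union (20, ∞) ∪ (−∞, 17] omits the interval between 20 and 17; in particular 20 has no preimage. So φ is not surjective.
Because the two images are disjoint, no x < −1 has φ(x) = φ(−1), so we compute φ⁻¹(10): 10 lies in (−∞, 17], so solve −7x + 10 = 10: x = (10 − 10)/(−7) = 0.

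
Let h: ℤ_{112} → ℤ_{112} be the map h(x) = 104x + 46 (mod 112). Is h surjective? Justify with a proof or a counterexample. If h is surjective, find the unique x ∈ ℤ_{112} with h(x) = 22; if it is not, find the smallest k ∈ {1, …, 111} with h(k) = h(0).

Recall that surjectivity means every element of the codomain has a preimage under h.
Since gcd(104, 112) = 8, we have 104x ≡ 0 (mod 8) for all x, so h(x) ≡ 6 (mod 8).
But 0 ≢ 6 (mod 8), so 0 ∈ ℤ_{112} has no preimage. Therefore h is not surjective.
Since h is not surjective, we find the least positive k with h(k) = h(0): this means 104k ≡ 0 (mod 112), i.e. 112 ∣ 104k. Since gcd(104, 112) = 8, dividing through by 8 this holds exactly when 14 ∣ 13k, and as gcd(13, 14) = 1, exactly when 14 ∣ k.
The smallest positive such k is 14.

14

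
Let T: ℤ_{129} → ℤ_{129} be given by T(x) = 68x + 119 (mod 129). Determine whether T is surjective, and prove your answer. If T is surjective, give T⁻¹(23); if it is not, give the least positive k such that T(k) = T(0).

120

Since gcd(68, 129) = 1, 68 is invertible modulo 129. Euclid's algorithm: 129 = 1·68 + 61, 68 = 1·61 + 7, 61 = 8·7 + 5, 7 = 1·5 + 2, 5 = 2·2 + 1; back-substituting gives 1 = 74·68 − 39·129, so 68⁻¹ ≡ 74 (mod 129).
Then y ↦ 74(y − 119) is a two-sided inverse to T, so every y ∈ ℤ_{129} has a preimage.
Therefore T is surjective.
Since T is surjective, we compute T⁻¹(23): solve 68x + 119 ≡ 23 (mod 129), i.e. 68x ≡ 33 (mod 129).
Multiplying by 68⁻¹ = 74 gives x ≡ 74·33 = 2442 = 18·129 + 120 ≡ 120 (mod 129).
Check: T(120) = 68·120 + 119 = 8279 = 64·129 + 23 ≡ 23 (mod 129).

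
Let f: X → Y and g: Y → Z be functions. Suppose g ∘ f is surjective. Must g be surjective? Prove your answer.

Let c ∈ Z. Since g ∘ f is surjective, some a ∈ X has g(f(a)) = c. Then b = f(a) ∈ Y satisfies g(b) = c. So g is surjective.

surjective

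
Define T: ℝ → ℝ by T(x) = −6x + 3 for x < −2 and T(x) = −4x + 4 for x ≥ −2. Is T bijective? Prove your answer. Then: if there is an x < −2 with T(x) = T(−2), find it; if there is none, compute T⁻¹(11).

-7/4

Both pieces are strictly decreasing (slopes −6 and −4), so each is injective on its own interval.
The left piece maps (−∞, −2) onto (15, ∞); the right piece maps [−2, ∞) onto (−∞, 12].
The images leave a gap (15 has no preimage), so T is not surjective, hence not bijective.
Because the two images are disjoint, no x < −2 has T(x) = T(−2), so we compute T⁻¹(11): 11 lies in (−∞, 12], so solve −4x + 4 = 11: x = (11 − 4)/(−4) = −7/4.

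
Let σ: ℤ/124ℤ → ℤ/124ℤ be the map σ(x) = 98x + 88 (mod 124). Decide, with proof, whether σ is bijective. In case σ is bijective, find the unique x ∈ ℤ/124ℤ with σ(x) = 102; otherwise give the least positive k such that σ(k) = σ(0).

We have gcd(98, 124) = 2 > 1. Taking x_1 = 0 and x_2 = 62: σ(0) = 88 and σ(62) = 98·62 + 88 = 6164 ≡ 88 (mod 124).
So σ(0) = σ(62) while 0 ≠ 62, therefore σ is not injective, hence not bijective.
Since σ is not bijective, we find the least positive k with σ(k) = σ(0): this means 98k ≡ 0 (mod 124), i.e. 124 ∣ 98k. Since gcd(98, 124) = 2, dividing through by 2 this holds exactly when 62 ∣ 49k, and as gcd(49, 62) = 1, exactly when 62 ∣ k.
The smallest positive such k is 62.

62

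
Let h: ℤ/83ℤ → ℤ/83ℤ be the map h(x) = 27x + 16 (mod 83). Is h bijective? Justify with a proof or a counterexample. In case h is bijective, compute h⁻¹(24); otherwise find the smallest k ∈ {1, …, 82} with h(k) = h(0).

Recall that injectivity means: for all a, b in the domain, h(a) = h(b) implies a = b.
Suppose h(a) = h(b) in ℤ/83ℤ. Then 27a + 16 ≡ 27b + 16 (mod 83), hence 27(a − b) ≡ 0 (mod 83).
Since gcd(27, 83) = 1, 27 is invertible modulo 83, thus a − b ≡ 0 (mod 83), i.e. a = b.
We now compute 27⁻¹ mod 83 explicitly. Euclid's algorithm: 83 = 3·27 + 2, 27 = 13·2 + 1; back-substituting gives 1 = 40·27 − 13·83, so 27⁻¹ ≡ 40 (mod 83).
Then y ↦ 40(y − 16) is a two-sided inverse to h, so every y ∈ ℤ/83ℤ has a preimage.
Hence h is bijective.
Since h is bijective, we find h⁻¹(24): we need 27x ≡ 24 − 16 ≡ 8 (mod 83). Using 27⁻¹ = 40: x ≡ 40·8 = 320 = 3·83 + 71, so x = 71.
Check: h(71) = 27·71 + 16 = 1933 = 23·83 + 24 ≡ 24 (mod 83).

71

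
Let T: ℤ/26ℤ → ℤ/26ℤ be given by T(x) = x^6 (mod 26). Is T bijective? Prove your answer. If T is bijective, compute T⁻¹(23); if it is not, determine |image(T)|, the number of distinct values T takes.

T(1) = 1^6 = 1.
T(3): Repeated squaring mod 26: 3^1 ≡ 3, 3^2 ≡ 3² = 9, 3^4 ≡ 9² = 81 ≡ 3. Since 6 = 4 + 2, 3^6 ≡ 3·9: 3·9 = 27 ≡ 1. So 3^6 ≡ 1 (mod 26).
So T(1) = T(3) = 1 while 1 ≠ 3, thus T is not injective, hence not bijective.
Since T is not bijective, we determine |image(T)|. Computing x^6 mod 26 for each x (by repeated squaring, reducing mod 26 at every step), the values T(0), T(1), …, T(25) are: 0, 1, 12, 1, 14, 25, 12, 25, 12, 1, 14, 25, 14, 13, 14, 25, 14, 1, 12, 25, 12, 25, 14, 1, 12, 1.
The distinct values are {0, 1, 12, 13, 14, 25}; there are 6 of them.

6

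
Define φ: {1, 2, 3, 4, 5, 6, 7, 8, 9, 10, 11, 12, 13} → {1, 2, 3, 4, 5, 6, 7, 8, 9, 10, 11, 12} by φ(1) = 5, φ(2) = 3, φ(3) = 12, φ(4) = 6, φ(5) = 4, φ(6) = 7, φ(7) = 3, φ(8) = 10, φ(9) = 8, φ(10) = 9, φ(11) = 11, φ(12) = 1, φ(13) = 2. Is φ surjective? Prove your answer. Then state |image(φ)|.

Every element of the codomain has a preimage: 1 = φ(12), 2 = φ(13), 3 = φ(2), 4 = φ(5), 5 = φ(1), 6 = φ(4), 7 = φ(6), 8 = φ(9), 9 = φ(10), 10 = φ(8), 11 = φ(11), 12 = φ(3).
Hence φ is surjective.
The image of φ is {1, 2, 3, 4, 5, 6, 7, 8, 9, 10, 11, 12}, which has 12 elements.

12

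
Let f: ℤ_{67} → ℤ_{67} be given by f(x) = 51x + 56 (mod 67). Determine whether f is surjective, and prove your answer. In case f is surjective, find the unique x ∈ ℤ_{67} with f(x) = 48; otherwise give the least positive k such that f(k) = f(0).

34

Recall: surjectivity means every element of the codomain has a preimage under f.
Since gcd(51, 67) = 1, 51 is invertible modulo 67. Euclid's algorithm: 67 = 1·51 + 16, 51 = 3·16 + 3, 16 = 5·3 + 1; back-substituting gives 1 = 46·51 − 35·67, so 51⁻¹ ≡ 46 (mod 67).
Then y ↦ 46(y − 56) is a two-sided inverse to f, so every y ∈ ℤ_{67} has a preimage.
Hence f is surjective.
Since f is surjective, we find f⁻¹(48): we need 51x ≡ 48 − 56 ≡ 59 (mod 67). Using 51⁻¹ = 46: x ≡ 46·59 = 2714 = 40·67 + 34, so x = 34.
Check: f(34) = 51·34 + 56 = 1790 = 26·67 + 48 ≡ 48 (mod 67).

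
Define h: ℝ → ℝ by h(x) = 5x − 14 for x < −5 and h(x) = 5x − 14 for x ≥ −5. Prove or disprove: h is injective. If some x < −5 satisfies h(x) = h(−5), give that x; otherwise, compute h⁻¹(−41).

Both pieces are strictly increasing (slopes 5 and 5), so each is injective on its own interval.
The left piece maps (−∞, −5) onto (−∞, −39); the right piece maps [−5, ∞) onto [−39, ∞).
These images are disjoint, so no value is attained by both pieces. So h is injective.
Because the two images are disjoint, no x < −5 has h(x) = h(−5), so we compute h⁻¹(−41): −41 lies in (−∞, −39), so solve 5x − 14 = −41: x = (−41 + 14)/5 = −27/5.

-27/5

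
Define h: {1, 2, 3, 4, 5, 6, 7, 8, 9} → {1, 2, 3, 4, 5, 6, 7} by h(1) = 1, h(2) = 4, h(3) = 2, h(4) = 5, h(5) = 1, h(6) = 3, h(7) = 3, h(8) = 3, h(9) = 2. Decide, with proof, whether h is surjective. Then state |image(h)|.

No element maps to 6, so h is not surjective.
The image of h is {1, 2, 3, 4, 5}, which has 5 elements.

5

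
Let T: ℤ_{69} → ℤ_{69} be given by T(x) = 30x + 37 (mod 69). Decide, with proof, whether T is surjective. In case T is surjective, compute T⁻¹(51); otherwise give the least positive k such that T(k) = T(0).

Since gcd(30, 69) = 3, we have 30x ≡ 0 (mod 3) for all x, so T(x) ≡ 1 (mod 3).
But 0 ≢ 1 (mod 3), so 0 ∈ ℤ_{69} has no preimage. Thus T is not surjective.
Since T is not surjective, we find the least positive k with T(k) = T(0): this means 30k ≡ 0 (mod 69), i.e. 69 ∣ 30k. Since gcd(30, 69) = 3, dividing through by 3 this holds exactly when 23 ∣ 10k, and as gcd(10, 23) = 1, exactly when 23 ∣ k.
The smallest positive such k is 23.

23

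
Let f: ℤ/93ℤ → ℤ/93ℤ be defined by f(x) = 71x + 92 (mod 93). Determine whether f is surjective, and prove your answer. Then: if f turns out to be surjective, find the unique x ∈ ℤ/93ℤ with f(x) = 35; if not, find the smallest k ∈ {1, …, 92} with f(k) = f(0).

By definition, f is surjective if every y in the codomain equals f(x) for some x in the domain.
Since gcd(71, 93) = 1, 71 is invertible modulo 93. Euclid's algorithm: 93 = 1·71 + 22, 71 = 3·22 + 5, 22 = 4·5 + 2, 5 = 2·2 + 1; back-substituting gives 1 = 38·71 − 29·93, so 71⁻¹ ≡ 38 (mod 93).
Then y ↦ 38(y − 92) is a two-sided inverse to f, so every y ∈ ℤ/93ℤ has a preimage.
So f is surjective.
Since f is surjective, we find f⁻¹(35): we need 71x ≡ 35 − 92 ≡ 36 (mod 93). Using 71⁻¹ = 38: x ≡ 38·36 = 1368 = 14·93 + 66, so x = 66.
Check: f(66) = 71·66 + 92 = 4778 = 51·93 + 35 ≡ 35 (mod 93).

66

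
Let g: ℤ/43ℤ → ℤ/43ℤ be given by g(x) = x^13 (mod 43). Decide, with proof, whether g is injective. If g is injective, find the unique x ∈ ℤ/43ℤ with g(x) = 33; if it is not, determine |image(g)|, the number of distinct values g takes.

Since 43 is prime, the nonzero elements of ℤ/43ℤ form a cyclic group of order 42.
As gcd(13, 42) = 1, raising to the 13th power is a bijection on this group: if x_1^13 ≡ x_2^13 then (x_1x_2^{−1})^13 = 1, and the only element of order dividing gcd(13, 42) = 1 is 1, so x_1 = x_2.
With g(0) = 0 this makes g injective on all of ℤ/43ℤ, hence bijective (finite equal-size domain and codomain). In particular g is injective.
Since g is injective, we find the preimage of 33. The inverse of x ↦ x^13 on (ℤ/43ℤ)^× is x ↦ x^13, because 13·13 = 169 = 4·42 + 1 ≡ 1 (mod 42) and x^{42} = 1 for x ≠ 0 (Fermat). So g⁻¹(33) = 33^13 mod 43.
Repeated squaring mod 43: 33^1 ≡ 33, 33^2 ≡ 33² = 1089 ≡ 14, 33^4 ≡ 14² = 196 ≡ 24, 33^8 ≡ 24² = 576 ≡ 17. Since 13 = 8 + 4 + 1, 33^13 ≡ 17·24·33: 17·24 = 408 ≡ 21, then 21·33 = 693 ≡ 5. So 33^13 ≡ 5 (mod 43).
Hence g⁻¹(33) = 5.

5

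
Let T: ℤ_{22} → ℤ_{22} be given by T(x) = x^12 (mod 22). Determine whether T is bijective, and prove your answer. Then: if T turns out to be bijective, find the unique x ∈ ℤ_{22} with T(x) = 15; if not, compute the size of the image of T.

T(10): Repeated squaring mod 22: 10^1 ≡ 10, 10^2 ≡ 10² = 100 ≡ 12, 10^4 ≡ 12² = 144 ≡ 12, 10^8 ≡ 12² = 144 ≡ 12. Since 12 = 8 + 4, 10^12 ≡ 12·12: 12·12 = 144 ≡ 12. So 10^12 ≡ 12 (mod 22).
T(12): Repeated squaring mod 22: 12^1 ≡ 12, 12^2 ≡ 12² = 144 ≡ 12, 12^4 ≡ 12² = 144 ≡ 12, 12^8 ≡ 12² = 144 ≡ 12. Since 12 = 8 + 4, 12^12 ≡ 12·12: 12·12 = 144 ≡ 12. So 12^12 ≡ 12 (mod 22).
So T(10) = T(12) = 12 while 10 ≠ 12, therefore T is not injective, hence not bijective.
Since T is not bijective, we determine |image(T)|. Computing x^12 mod 22 for each x (by repeated squaring, reducing mod 22 at every step), the values T(0), T(1), …, T(21) are: 0, 1, 4, 9, 16, 3, 14, 5, 20, 15, 12, 11, 12, 15, 20, 5, 14, 3, 16, 9, 4, 1.
The distinct values are {0, 1, 3, 4, 5, 9, 11, 12, 14, 15, 16, 20}; there are 12 of them.

12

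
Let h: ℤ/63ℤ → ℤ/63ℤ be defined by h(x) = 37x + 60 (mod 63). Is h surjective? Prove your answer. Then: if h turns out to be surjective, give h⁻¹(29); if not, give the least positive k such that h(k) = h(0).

23

Since gcd(37, 63) = 1, 37 is invertible modulo 63. Euclid's algorithm: 63 = 1·37 + 26, 37 = 1·26 + 11, 26 = 2·11 + 4, 11 = 2·4 + 3, 4 = 1·3 + 1; back-substituting gives 1 = 46·37 − 27·63, so 37⁻¹ ≡ 46 (mod 63).
Then y ↦ 46(y − 60) is a two-sided inverse to h, so every y ∈ ℤ/63ℤ has a preimage.
Therefore h is surjective.
Since h is surjective, we find h⁻¹(29): we need 37x ≡ 29 − 60 ≡ 32 (mod 63). Using 37⁻¹ = 46: x ≡ 46·32 = 1472 = 23·63 + 23, so x = 23.
Check: h(23) = 37·23 + 60 = 911 = 14·63 + 29 ≡ 29 (mod 63).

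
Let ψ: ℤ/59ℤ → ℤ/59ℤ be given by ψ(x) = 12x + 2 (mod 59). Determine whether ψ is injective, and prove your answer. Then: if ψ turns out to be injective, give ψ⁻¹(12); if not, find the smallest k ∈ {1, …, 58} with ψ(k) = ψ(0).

By definition, ψ is injective if ψ(u) = ψ(v) implies u = v.
Suppose ψ(u) = ψ(v) in ℤ/59ℤ. Then 12u + 2 ≡ 12v + 2 (mod 59), thus 12(u − v) ≡ 0 (mod 59).
Since gcd(12, 59) = 1, 12 is invertible modulo 59, so u − v ≡ 0 (mod 59), i.e. u = v.
Hence ψ is injective.
We now compute 12⁻¹ mod 59 explicitly. Euclid's algorithm: 59 = 4·12 + 11, 12 = 1·11 + 1; back-substituting gives 1 = 5·12 − 1·59, so 12⁻¹ ≡ 5 (mod 59).
Since ψ is injective, we find ψ⁻¹(12): we need 12x ≡ 12 − 2 ≡ 10 (mod 59). Using 12⁻¹ = 5: x ≡ 5·10 = 50, so x = 50.
Check: ψ(50) = 12·50 + 2 = 602 = 10·59 + 12 ≡ 12 (mod 59).

50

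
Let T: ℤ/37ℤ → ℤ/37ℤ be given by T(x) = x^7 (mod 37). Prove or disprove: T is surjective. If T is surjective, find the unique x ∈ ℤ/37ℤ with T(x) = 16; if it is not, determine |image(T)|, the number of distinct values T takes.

Since 37 is prime, the nonzero elements of ℤ/37ℤ form a cyclic group of order 36.
As gcd(7, 36) = 1, raising to the 7th power is a bijection on this group: if u^7 ≡ v^7 then (uv^{−1})^7 = 1, and the only element of order dividing gcd(7, 36) = 1 is 1, so u = v.
With T(0) = 0 this makes T injective on all of ℤ/37ℤ, hence bijective (finite equal-size domain and codomain). In particular T is surjective.
Since T is surjective, we find the preimage of 16. The inverse of x ↦ x^7 on (ℤ/37ℤ)^× is x ↦ x^31, because 7·31 = 217 = 6·36 + 1 ≡ 1 (mod 36) and x^{36} = 1 for x ≠ 0 (Fermat). So T⁻¹(16) = 16^31 mod 37.
Repeated squaring mod 37: 16^1 ≡ 16, 16^2 ≡ 16² = 256 ≡ 34, 16^4 ≡ 34² = 1156 ≡ 9, 16^8 ≡ 9² = 81 ≡ 7, 16^16 ≡ 7² = 49 ≡ 12. Since 31 = 16 + 8 + 4 + 2 + 1, 16^31 ≡ 12·7·9·34·16: 12·7 = 84 ≡ 10, then 10·9 = 90 ≡ 16, then 16·34 = 544 ≡ 26, then 26·16 = 416 ≡ 9. So 16^31 ≡ 9 (mod 37).
Hence T⁻¹(16) = 9.

9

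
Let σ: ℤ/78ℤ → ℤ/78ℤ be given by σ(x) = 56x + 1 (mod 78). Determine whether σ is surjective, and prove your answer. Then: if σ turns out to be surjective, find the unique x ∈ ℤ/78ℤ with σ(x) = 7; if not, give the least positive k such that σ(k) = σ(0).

Since gcd(56, 78) = 2, we have 56x ≡ 0 (mod 2) for all x, so σ(x) ≡ 1 (mod 2).
But 0 ≢ 1 (mod 2), so 0 ∈ ℤ/78ℤ has no preimage. So σ is not surjective.
Since σ is not surjective, we find the least positive k with σ(k) = σ(0): this means 56k ≡ 0 (mod 78), i.e. 78 ∣ 56k. Since gcd(56, 78) = 2, dividing through by 2 this holds exactly when 39 ∣ 28k, and as gcd(28, 39) = 1, exactly when 39 ∣ k.
The smallest positive such k is 39.

39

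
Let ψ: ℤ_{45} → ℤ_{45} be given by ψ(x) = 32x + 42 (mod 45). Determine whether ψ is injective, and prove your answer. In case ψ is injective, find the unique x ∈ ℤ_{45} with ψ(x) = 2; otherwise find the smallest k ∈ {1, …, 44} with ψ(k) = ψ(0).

If ψ(s) = ψ(t), then 32s ≡ 32t (mod 45). Because gcd(32, 45) = 1, we may cancel 32 to get s ≡ t (mod 45).
Thus ψ is injective.
We now compute 32⁻¹ mod 45 explicitly. Euclid's algorithm: 45 = 1·32 + 13, 32 = 2·13 + 6, 13 = 2·6 + 1; back-substituting gives 1 = 38·32 − 27·45, so 32⁻¹ ≡ 38 (mod 45).
Since ψ is injective, we compute ψ⁻¹(2): solve 32x + 42 ≡ 2 (mod 45), i.e. 32x ≡ 5 (mod 45).
Multiplying by 32⁻¹ = 38 gives x ≡ 38·5 = 190 = 4·45 + 10 ≡ 10 (mod 45).
Check: ψ(10) = 32·10 + 42 = 362 = 8·45 + 2 ≡ 2 (mod 45).

10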